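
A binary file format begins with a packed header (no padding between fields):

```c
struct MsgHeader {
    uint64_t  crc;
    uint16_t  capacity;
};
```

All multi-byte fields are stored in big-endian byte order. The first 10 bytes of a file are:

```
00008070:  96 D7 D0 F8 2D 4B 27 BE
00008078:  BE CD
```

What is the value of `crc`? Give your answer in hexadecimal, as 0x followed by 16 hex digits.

0x96D7D0F82D4B27BE

`crc` is the first field, at byte offset 0, occupying 8 bytes.
Bytes at offsets 0..7: 96 D7 D0 F8 2D 4B 27 BE.
Big-endian stores the most-significant byte at the lowest address.
The bytes are already most-significant first: 0x96D7D0F82D4B27BE.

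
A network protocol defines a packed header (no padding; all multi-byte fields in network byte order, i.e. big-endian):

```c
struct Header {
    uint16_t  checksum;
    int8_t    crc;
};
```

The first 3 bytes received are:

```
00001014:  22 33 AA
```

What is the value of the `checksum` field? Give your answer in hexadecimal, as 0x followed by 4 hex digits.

0x2233

`checksum` is the first field, at byte offset 0, occupying 2 bytes.
Bytes at offsets 0..1: 22 33.
Big-endian stores the most-significant byte at the lowest address.
The bytes are already most-significant first: 0x2233.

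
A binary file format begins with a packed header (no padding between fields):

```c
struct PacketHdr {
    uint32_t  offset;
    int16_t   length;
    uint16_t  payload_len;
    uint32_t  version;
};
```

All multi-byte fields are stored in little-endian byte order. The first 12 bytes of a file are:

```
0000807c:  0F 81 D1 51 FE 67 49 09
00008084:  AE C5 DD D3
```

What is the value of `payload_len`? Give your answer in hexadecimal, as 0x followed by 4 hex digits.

`payload_len` follows `offset` (4 B), `length` (2 B), so it starts at offset 4 + 2 = 6 and occupies 2 bytes.
Bytes at offsets 6..7: 49 09.
In little-endian order the low byte comes first in memory.
Reassemble most-significant byte first: 09 49 → 0x0949.

0x0949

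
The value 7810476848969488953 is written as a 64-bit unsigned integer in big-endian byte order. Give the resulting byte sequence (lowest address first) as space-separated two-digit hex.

6C 64 63 4F FD 3D 1A 39

7810476848969488953 in hexadecimal, padded to 64 bits, is 0x6C64634FFD3D1A39.
Split into bytes (most-significant first): 6C 64 63 4F FD 3D 1A 39.
In big-endian order the high byte comes first in memory.
So the memory order matches the most-significant-first order: 6C 64 63 4F FD 3D 1A 39.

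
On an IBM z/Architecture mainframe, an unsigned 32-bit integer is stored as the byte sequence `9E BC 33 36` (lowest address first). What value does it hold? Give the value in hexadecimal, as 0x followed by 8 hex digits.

0x9EBC3336

Big-endian stores the most-significant byte at the lowest address.
The bytes are already most-significant first: 0x9EBC3336.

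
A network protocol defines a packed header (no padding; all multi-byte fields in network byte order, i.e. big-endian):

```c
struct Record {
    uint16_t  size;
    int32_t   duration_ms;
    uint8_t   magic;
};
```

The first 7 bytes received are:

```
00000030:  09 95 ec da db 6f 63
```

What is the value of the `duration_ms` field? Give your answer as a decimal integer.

`duration_ms` follows `size` (2 bytes), so it starts at byte offset 2 and occupies 4 bytes.
Bytes at offsets 2..5: EC DA DB 6F.
In big-endian order the high byte comes first in memory.
The bytes are already most-significant first: 0xECDADB6F.
Top bit is set, so as a signed 32-bit value this is 0xECDADB6F − 2^32 = -321201297.

-321201297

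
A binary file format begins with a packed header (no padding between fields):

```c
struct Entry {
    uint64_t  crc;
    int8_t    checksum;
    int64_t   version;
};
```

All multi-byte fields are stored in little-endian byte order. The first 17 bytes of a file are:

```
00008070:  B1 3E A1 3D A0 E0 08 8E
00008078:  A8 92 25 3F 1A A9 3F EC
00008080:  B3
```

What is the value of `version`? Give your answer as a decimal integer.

`version` follows `crc` (8 B), `checksum` (1 B), so it starts at offset 8 + 1 = 9 and occupies 8 bytes.
Bytes at offsets 9..16: 92 25 3F 1A A9 3F EC B3.
In little-endian order the low byte comes first in memory.
Reassemble most-significant byte first: B3 EC 3F A9 1A 3F 25 92 → 0xB3EC3FA91A3F2592.
Top bit is set, so as a signed 64-bit value this is 0xB3EC3FA91A3F2592 − 2^64 = -5481936650894367342.

-5481936650894367342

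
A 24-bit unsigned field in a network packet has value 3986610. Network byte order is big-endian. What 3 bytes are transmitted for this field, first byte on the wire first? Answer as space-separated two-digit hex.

3986610 in hexadecimal, padded to 24 bits, is 0x3CD4B2.
Split into bytes (most-significant first): 3C D4 B2.
Big-endian stores the most-significant byte at the lowest address.
So the memory order matches the most-significant-first order: 3C D4 B2.

3C D4 B2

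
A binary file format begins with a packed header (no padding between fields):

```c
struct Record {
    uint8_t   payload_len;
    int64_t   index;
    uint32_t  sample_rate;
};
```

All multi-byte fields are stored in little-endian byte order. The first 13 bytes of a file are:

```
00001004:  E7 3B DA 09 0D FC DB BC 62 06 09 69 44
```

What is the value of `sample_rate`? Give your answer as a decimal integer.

1147734278

`sample_rate` follows `payload_len` (1 B), `index` (8 B), so it starts at offset 1 + 8 = 9 and occupies 4 bytes.
Bytes at offsets 9..12: 06 09 69 44.
In little-endian order the low byte comes first in memory.
Reassemble most-significant byte first: 44 69 09 06 → 0x44690906.
0x44690906 = 1147734278.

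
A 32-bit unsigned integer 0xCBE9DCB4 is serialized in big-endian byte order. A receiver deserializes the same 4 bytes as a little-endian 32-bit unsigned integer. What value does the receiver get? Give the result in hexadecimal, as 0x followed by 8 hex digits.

Stored big-endian, the bytes at ascending addresses are CB E9 DC B4.
Read back as little-endian, the first byte is least significant, giving 0xB4DCE9CB.

0xB4DCE9CB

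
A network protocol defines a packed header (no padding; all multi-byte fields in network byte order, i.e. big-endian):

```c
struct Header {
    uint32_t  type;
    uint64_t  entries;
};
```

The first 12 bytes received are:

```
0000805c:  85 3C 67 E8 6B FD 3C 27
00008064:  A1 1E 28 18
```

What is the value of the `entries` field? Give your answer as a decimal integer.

7781441872070584344

`entries` follows `type` (4 bytes), so it starts at byte offset 4 and occupies 8 bytes.
Bytes at offsets 4..11: 6B FD 3C 27 A1 1E 28 18.
Big-endian: lowest address holds the most-significant byte.
The bytes are already most-significant first: 0x6BFD3C27A11E2818.
0x6BFD3C27A11E2818 = 7781441872070584344.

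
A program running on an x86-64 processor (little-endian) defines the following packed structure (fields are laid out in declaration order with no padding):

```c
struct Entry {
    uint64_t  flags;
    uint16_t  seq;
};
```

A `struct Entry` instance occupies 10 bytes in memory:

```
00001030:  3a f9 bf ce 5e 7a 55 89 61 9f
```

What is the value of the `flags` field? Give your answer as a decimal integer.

`flags` is the first field, at byte offset 0, occupying 8 bytes.
Bytes at offsets 0..7: 3A F9 BF CE 5E 7A 55 89.
Little-endian: lowest address holds the least-significant byte.
Reassemble most-significant byte first: 89 55 7A 5E CE BF F9 3A → 0x89557A5ECEBFF93A.
0x89557A5ECEBFF93A = 9895950303830735162.

9895950303830735162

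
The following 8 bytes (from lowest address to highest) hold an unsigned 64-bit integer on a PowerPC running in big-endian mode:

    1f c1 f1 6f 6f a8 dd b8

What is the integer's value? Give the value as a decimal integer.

In big-endian order the high byte comes first in memory.
The bytes are already most-significant first: 0x1FC1F16F6FA8DDB8.
0x1FC1F16F6FA8DDB8 = 2288375546597924280.

2288375546597924280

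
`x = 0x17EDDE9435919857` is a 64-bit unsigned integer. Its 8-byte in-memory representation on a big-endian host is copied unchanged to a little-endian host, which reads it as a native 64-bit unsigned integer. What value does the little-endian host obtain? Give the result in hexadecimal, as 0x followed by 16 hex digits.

0x5798913594DEED17

Stored big-endian, the bytes at ascending addresses are 17 ED DE 94 35 91 98 57.
Read back as little-endian, the first byte is least significant, giving 0x5798913594DEED17.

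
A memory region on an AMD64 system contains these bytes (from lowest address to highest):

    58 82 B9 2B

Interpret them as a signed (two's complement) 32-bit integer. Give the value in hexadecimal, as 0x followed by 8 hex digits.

Little-endian stores the least-significant byte at the lowest address.
Reassemble most-significant byte first: 2B B9 82 58 → 0x2BB98258.

0x2BB98258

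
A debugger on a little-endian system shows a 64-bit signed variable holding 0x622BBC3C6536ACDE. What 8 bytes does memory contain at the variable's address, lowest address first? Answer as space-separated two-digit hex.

Split into bytes (most-significant first): 62 2B BC 3C 65 36 AC DE.
Little-endian: lowest address holds the least-significant byte.
So at ascending addresses the bytes are DE AC 36 65 3C BC 2B 62.

DE AC 36 65 3C BC 2B 62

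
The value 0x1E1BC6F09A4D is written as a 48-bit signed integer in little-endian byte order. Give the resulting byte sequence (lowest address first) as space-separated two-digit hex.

4D 9A F0 C6 1B 1E

Split into bytes (most-significant first): 1E 1B C6 F0 9A 4D.
In little-endian order the low byte comes first in memory.
So at ascending addresses the bytes are 4D 9A F0 C6 1B 1E.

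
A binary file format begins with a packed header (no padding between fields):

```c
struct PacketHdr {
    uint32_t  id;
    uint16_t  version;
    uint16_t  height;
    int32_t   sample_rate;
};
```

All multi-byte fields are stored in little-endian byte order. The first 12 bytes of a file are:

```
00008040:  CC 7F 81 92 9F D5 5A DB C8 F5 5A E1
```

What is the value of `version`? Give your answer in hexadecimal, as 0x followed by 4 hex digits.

0xD59F

`version` follows `id` (4 bytes), so it starts at byte offset 4 and occupies 2 bytes.
Bytes at offsets 4..5: 9F D5.
In little-endian order the low byte comes first in memory.
Reassemble most-significant byte first: D5 9F → 0xD59F.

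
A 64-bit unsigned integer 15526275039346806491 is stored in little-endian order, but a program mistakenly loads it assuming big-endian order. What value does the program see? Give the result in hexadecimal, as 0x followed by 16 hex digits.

15526275039346806491 in 64-bit hexadecimal is 0xD77868E2F547CEDB.
Stored little-endian, the bytes at ascending addresses are DB CE 47 F5 E2 68 78 D7.
Read back as big-endian, the last byte is least significant, giving 0xDBCE47F5E26878D7.

0xDBCE47F5E26878D7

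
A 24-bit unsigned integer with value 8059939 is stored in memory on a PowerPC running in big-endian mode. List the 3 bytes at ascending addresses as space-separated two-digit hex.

8059939 in hexadecimal, padded to 24 bits, is 0x7AFC23.
Split into bytes (most-significant first): 7A FC 23.
Big-endian: lowest address holds the most-significant byte.
So the memory order matches the most-significant-first order: 7A FC 23.

7A FC 23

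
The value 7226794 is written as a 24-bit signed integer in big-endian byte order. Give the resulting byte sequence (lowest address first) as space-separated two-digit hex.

7226794 in hexadecimal, padded to 24 bits, is 0x6E45AA.
Split into bytes (most-significant first): 6E 45 AA.
In big-endian order the high byte comes first in memory.
So the memory order matches the most-significant-first order: 6E 45 AA.

6E 45 AA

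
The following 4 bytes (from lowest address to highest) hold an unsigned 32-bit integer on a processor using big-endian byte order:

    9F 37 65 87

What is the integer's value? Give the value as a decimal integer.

Big-endian stores the most-significant byte at the lowest address.
The bytes are already most-significant first: 0x9F376587.
0x9F376587 = 2671207815.

2671207815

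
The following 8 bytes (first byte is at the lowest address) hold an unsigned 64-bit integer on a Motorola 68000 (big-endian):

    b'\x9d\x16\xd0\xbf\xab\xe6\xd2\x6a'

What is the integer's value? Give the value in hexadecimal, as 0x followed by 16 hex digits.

0x9D16D0BFABE6D26A

Big-endian stores the most-significant byte at the lowest address.
The bytes are already most-significant first: 0x9D16D0BFABE6D26A.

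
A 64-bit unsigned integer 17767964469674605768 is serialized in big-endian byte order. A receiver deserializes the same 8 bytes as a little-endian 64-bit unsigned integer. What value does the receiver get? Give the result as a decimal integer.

14446623896918398198

17767964469674605768 in 64-bit hexadecimal is 0xF6947D8BE4B77CC8.
Stored big-endian, the bytes at ascending addresses are F6 94 7D 8B E4 B7 7C C8.
Read back as little-endian, the first byte is least significant, giving 0xC87CB7E48B7D94F6.
0xC87CB7E48B7D94F6 = 14446623896918398198.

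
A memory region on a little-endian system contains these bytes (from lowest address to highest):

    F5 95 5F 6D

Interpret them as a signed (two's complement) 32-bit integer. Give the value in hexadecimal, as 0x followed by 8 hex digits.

Little-endian: lowest address holds the least-significant byte.
Reassemble most-significant byte first: 6D 5F 95 F5 → 0x6D5F95F5.

0x6D5F95F5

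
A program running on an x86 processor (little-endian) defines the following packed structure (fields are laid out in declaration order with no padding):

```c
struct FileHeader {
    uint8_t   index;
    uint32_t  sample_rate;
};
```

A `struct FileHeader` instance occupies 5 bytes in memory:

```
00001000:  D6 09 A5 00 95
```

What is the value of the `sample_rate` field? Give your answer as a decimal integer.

`sample_rate` follows `index` (1 byte), so it starts at byte offset 1 and occupies 4 bytes.
Bytes at offsets 1..4: 09 A5 00 95.
Little-endian: lowest address holds the least-significant byte.
Reassemble most-significant byte first: 95 00 A5 09 → 0x9500A509.
0x9500A509 = 2499847433.

2499847433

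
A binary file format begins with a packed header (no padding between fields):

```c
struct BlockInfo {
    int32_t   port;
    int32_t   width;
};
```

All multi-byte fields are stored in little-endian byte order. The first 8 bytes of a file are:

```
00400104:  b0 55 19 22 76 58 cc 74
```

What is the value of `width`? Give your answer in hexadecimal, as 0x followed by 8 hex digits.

0x74CC5876

`width` follows `port` (4 bytes), so it starts at byte offset 4 and occupies 4 bytes.
Bytes at offsets 4..7: 76 58 CC 74.
In little-endian order the low byte comes first in memory.
Reassemble most-significant byte first: 74 CC 58 76 → 0x74CC5876.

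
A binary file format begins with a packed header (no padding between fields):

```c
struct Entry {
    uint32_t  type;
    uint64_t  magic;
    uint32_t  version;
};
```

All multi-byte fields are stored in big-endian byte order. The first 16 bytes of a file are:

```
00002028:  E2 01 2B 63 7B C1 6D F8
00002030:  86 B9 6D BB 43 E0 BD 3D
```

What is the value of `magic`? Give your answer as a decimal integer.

8917529651349908923

`magic` follows `type` (4 bytes), so it starts at byte offset 4 and occupies 8 bytes.
Bytes at offsets 4..11: 7B C1 6D F8 86 B9 6D BB.
In big-endian order the high byte comes first in memory.
The bytes are already most-significant first: 0x7BC16DF886B96DBB.
0x7BC16DF886B96DBB = 8917529651349908923.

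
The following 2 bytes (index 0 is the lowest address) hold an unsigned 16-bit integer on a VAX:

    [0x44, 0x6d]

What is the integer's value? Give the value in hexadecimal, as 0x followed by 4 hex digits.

0x6D44

Little-endian: lowest address holds the least-significant byte.
Reassemble most-significant byte first: 6D 44 → 0x6D44.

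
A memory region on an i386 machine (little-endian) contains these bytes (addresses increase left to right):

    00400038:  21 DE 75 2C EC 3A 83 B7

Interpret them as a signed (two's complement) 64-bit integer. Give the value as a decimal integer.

Little-endian: lowest address holds the least-significant byte.
Reassemble most-significant byte first: B7 83 3A EC 2C 75 DE 21 → 0xB7833AEC2C75DE21.
Top bit is set, so as a signed 64-bit value this is 0xB7833AEC2C75DE21 − 2^64 = -5223266356787028447.

-5223266356787028447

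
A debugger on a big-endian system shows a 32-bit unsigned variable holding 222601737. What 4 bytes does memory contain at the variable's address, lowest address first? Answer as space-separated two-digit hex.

0D 44 A2 09

222601737 in hexadecimal, padded to 32 bits, is 0x0D44A209.
Split into bytes (most-significant first): 0D 44 A2 09.
In big-endian order the high byte comes first in memory.
So the memory order matches the most-significant-first order: 0D 44 A2 09.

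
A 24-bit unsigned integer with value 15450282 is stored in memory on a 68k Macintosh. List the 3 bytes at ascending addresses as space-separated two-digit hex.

15450282 in hexadecimal, padded to 24 bits, is 0xEBC0AA.
Split into bytes (most-significant first): EB C0 AA.
Big-endian stores the most-significant byte at the lowest address.
So the memory order matches the most-significant-first order: EB C0 AA.

EB C0 AA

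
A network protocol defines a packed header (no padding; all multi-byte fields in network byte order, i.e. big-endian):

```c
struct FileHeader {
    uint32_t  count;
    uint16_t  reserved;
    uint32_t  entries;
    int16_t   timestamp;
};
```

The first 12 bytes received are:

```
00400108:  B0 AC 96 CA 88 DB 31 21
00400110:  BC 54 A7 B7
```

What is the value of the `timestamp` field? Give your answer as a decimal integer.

`timestamp` follows `count` (4 B), `reserved` (2 B), `entries` (4 B), so it starts at offset 4 + 2 + 4 = 10 and occupies 2 bytes.
Bytes at offsets 10..11: A7 B7.
Big-endian stores the most-significant byte at the lowest address.
The bytes are already most-significant first: 0xA7B7.
Top bit is set, so as a signed 16-bit value this is 0xA7B7 − 2^16 = -22601.

-22601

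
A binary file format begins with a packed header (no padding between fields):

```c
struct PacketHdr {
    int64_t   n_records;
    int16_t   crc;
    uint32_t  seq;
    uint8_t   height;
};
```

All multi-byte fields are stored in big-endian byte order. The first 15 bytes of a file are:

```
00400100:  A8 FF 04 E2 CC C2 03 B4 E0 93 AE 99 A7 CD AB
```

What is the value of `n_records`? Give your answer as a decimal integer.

-6269286784132054092

`n_records` is the first field, at byte offset 0, occupying 8 bytes.
Bytes at offsets 0..7: A8 FF 04 E2 CC C2 03 B4.
Big-endian stores the most-significant byte at the lowest address.
The bytes are already most-significant first: 0xA8FF04E2CCC203B4.
Top bit is set, so as a signed 64-bit value this is 0xA8FF04E2CCC203B4 − 2^64 = -6269286784132054092.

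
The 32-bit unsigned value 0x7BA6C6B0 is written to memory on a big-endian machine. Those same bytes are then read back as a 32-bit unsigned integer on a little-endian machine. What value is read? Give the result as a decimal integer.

2965808763

Stored big-endian, the bytes at ascending addresses are 7B A6 C6 B0.
Read back as little-endian, the first byte is least significant, giving 0xB0C6A67B.
0xB0C6A67B = 2965808763.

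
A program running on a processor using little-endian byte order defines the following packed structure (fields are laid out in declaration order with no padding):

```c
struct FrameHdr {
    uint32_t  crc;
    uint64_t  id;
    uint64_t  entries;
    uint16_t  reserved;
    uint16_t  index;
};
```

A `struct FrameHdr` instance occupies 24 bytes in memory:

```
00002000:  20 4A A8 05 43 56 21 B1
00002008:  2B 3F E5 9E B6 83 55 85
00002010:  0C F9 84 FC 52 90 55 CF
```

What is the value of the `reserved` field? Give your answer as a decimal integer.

`reserved` follows `crc` (4 B), `id` (8 B), `entries` (8 B), so it starts at offset 4 + 8 + 8 = 20 and occupies 2 bytes.
Bytes at offsets 20..21: 52 90.
Little-endian stores the least-significant byte at the lowest address.
Reassemble most-significant byte first: 90 52 → 0x9052.
0x9052 = 36946.

36946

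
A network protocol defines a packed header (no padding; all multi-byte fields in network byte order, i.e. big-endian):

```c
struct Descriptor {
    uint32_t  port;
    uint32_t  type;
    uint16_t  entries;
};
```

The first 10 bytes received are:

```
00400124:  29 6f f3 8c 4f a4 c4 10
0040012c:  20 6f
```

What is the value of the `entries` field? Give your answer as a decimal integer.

`entries` follows `port` (4 B), `type` (4 B), so it starts at offset 4 + 4 = 8 and occupies 2 bytes.
Bytes at offsets 8..9: 20 6F.
Big-endian stores the most-significant byte at the lowest address.
The bytes are already most-significant first: 0x206F.
0x206F = 8303.

8303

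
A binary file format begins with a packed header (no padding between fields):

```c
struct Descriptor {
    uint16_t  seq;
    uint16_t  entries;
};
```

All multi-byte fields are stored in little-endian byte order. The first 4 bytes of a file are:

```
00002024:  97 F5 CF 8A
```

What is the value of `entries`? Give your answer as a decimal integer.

`entries` follows `seq` (2 bytes), so it starts at byte offset 2 and occupies 2 bytes.
Bytes at offsets 2..3: CF 8A.
In little-endian order the low byte comes first in memory.
Reassemble most-significant byte first: 8A CF → 0x8ACF.
0x8ACF = 35535.

35535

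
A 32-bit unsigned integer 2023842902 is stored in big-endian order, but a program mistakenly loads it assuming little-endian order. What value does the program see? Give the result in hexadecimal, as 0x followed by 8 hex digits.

2023842902 in 32-bit hexadecimal is 0x78A16456.
Stored big-endian, the bytes at ascending addresses are 78 A1 64 56.
Read back as little-endian, the first byte is least significant, giving 0x5664A178.

0x5664A178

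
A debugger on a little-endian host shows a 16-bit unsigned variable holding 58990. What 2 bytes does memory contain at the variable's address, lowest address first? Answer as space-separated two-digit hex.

58990 in hexadecimal, padded to 16 bits, is 0xE66E.
Split into bytes (most-significant first): E6 6E.
Little-endian stores the least-significant byte at the lowest address.
So at ascending addresses the bytes are 6E E6.

6E E6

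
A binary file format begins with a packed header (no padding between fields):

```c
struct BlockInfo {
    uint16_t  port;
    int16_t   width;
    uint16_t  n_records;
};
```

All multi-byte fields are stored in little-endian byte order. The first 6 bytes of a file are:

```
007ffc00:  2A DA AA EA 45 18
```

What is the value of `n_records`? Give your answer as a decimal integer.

`n_records` follows `port` (2 B), `width` (2 B), so it starts at offset 2 + 2 = 4 and occupies 2 bytes.
Bytes at offsets 4..5: 45 18.
In little-endian order the low byte comes first in memory.
Reassemble most-significant byte first: 18 45 → 0x1845.
0x1845 = 6213.

6213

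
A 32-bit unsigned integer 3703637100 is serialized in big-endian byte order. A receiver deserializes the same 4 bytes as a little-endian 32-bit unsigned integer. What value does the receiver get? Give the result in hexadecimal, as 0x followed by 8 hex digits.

0x6C04C1DC

3703637100 in 32-bit hexadecimal is 0xDCC1046C.
Stored big-endian, the bytes at ascending addresses are DC C1 04 6C.
Read back as little-endian, the first byte is least significant, giving 0x6C04C1DC.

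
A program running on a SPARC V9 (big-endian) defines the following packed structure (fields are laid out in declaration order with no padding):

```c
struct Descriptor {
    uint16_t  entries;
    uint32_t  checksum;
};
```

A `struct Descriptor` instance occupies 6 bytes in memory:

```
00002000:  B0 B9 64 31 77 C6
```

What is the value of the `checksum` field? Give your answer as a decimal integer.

`checksum` follows `entries` (2 bytes), so it starts at byte offset 2 and occupies 4 bytes.
Bytes at offsets 2..5: 64 31 77 C6.
Big-endian: lowest address holds the most-significant byte.
The bytes are already most-significant first: 0x643177C6.
0x643177C6 = 1680963526.

1680963526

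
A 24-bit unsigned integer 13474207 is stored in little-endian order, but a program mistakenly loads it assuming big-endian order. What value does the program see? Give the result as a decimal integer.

10459597

13474207 in 24-bit hexadecimal is 0xCD999F.
Stored little-endian, the bytes at ascending addresses are 9F 99 CD.
Read back as big-endian, the last byte is least significant, giving 0x9F99CD.
0x9F99CD = 10459597.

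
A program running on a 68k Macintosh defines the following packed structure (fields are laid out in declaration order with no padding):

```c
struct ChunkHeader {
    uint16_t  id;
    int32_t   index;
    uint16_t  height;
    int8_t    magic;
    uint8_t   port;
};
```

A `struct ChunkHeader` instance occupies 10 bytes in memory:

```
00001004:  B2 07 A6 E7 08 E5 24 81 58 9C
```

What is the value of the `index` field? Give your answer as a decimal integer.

`index` follows `id` (2 bytes), so it starts at byte offset 2 and occupies 4 bytes.
Bytes at offsets 2..5: A6 E7 08 E5.
Big-endian stores the most-significant byte at the lowest address.
The bytes are already most-significant first: 0xA6E708E5.
Top bit is set, so as a signed 32-bit value this is 0xA6E708E5 − 2^32 = -1494808347.

-1494808347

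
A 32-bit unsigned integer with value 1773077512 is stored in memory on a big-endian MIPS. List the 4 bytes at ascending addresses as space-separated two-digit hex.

69 AF 04 08

1773077512 in hexadecimal, padded to 32 bits, is 0x69AF0408.
Split into bytes (most-significant first): 69 AF 04 08.
Big-endian: lowest address holds the most-significant byte.
So the memory order matches the most-significant-first order: 69 AF 04 08.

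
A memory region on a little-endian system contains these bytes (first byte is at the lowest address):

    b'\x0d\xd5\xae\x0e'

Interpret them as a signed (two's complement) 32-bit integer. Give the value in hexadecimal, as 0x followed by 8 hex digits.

0x0EAED50D

Little-endian stores the least-significant byte at the lowest address.
Reassemble most-significant byte first: 0E AE D5 0D → 0x0EAED50D.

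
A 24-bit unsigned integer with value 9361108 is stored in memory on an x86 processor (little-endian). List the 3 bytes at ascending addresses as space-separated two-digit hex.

9361108 in hexadecimal, padded to 24 bits, is 0x8ED6D4.
Split into bytes (most-significant first): 8E D6 D4.
In little-endian order the low byte comes first in memory.
So at ascending addresses the bytes are D4 D6 8E.

D4 D6 8E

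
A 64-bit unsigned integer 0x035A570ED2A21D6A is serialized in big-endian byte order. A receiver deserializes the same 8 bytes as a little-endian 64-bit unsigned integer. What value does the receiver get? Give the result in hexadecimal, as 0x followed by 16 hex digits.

Stored big-endian, the bytes at ascending addresses are 03 5A 57 0E D2 A2 1D 6A.
Read back as little-endian, the first byte is least significant, giving 0x6A1DA2D20E575A03.

0x6A1DA2D20E575A03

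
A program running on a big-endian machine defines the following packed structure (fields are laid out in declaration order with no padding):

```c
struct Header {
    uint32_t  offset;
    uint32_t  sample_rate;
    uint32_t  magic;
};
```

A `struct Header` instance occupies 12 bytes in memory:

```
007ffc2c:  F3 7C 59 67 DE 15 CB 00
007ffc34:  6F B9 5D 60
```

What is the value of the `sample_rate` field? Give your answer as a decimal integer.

`sample_rate` follows `offset` (4 bytes), so it starts at byte offset 4 and occupies 4 bytes.
Bytes at offsets 4..7: DE 15 CB 00.
Big-endian stores the most-significant byte at the lowest address.
The bytes are already most-significant first: 0xDE15CB00.
0xDE15CB00 = 3725970176.

3725970176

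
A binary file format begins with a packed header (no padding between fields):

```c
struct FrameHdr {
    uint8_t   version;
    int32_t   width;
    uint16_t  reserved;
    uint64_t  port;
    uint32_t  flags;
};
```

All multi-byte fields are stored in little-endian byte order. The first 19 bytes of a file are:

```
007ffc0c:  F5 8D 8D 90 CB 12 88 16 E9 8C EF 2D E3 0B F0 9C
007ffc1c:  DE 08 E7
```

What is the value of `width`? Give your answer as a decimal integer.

-879719027

`width` follows `version` (1 byte), so it starts at byte offset 1 and occupies 4 bytes.
Bytes at offsets 1..4: 8D 8D 90 CB.
Little-endian stores the least-significant byte at the lowest address.
Reassemble most-significant byte first: CB 90 8D 8D → 0xCB908D8D.
Top bit is set, so as a signed 32-bit value this is 0xCB908D8D − 2^32 = -879719027.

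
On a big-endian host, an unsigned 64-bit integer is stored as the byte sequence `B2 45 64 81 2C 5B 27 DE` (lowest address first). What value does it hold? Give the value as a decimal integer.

12845784018101938142

Big-endian: lowest address holds the most-significant byte.
The bytes are already most-significant first: 0xB24564812C5B27DE.
0xB24564812C5B27DE = 12845784018101938142.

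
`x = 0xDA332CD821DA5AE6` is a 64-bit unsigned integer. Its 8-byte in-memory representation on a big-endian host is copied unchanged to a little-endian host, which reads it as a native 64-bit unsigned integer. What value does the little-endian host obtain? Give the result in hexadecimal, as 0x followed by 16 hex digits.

Stored big-endian, the bytes at ascending addresses are DA 33 2C D8 21 DA 5A E6.
Read back as little-endian, the first byte is least significant, giving 0xE65ADA21D82C33DA.

0xE65ADA21D82C33DA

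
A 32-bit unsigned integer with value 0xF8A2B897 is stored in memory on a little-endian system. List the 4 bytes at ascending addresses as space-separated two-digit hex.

Split into bytes (most-significant first): F8 A2 B8 97.
Little-endian stores the least-significant byte at the lowest address.
So at ascending addresses the bytes are 97 B8 A2 F8.

97 B8 A2 F8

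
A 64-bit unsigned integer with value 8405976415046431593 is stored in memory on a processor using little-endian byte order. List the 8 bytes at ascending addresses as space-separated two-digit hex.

69 73 27 41 03 07 A8 74

8405976415046431593 in hexadecimal, padded to 64 bits, is 0x74A8070341277369.
Split into bytes (most-significant first): 74 A8 07 03 41 27 73 69.
Little-endian stores the least-significant byte at the lowest address.
So at ascending addresses the bytes are 69 73 27 41 03 07 A8 74.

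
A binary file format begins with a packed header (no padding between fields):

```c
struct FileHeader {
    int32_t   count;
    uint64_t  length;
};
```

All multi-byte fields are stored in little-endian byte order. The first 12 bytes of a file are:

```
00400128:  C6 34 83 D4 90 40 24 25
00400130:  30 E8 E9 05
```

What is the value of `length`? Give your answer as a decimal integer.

`length` follows `count` (4 bytes), so it starts at byte offset 4 and occupies 8 bytes.
Bytes at offsets 4..11: 90 40 24 25 30 E8 E9 05.
Little-endian stores the least-significant byte at the lowest address.
Reassemble most-significant byte first: 05 E9 E8 30 25 24 40 90 → 0x05E9E83025244090.
0x05E9E83025244090 = 426126933242429584.

426126933242429584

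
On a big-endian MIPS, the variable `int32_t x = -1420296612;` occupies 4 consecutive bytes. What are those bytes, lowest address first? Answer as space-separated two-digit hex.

AB 57 FE 5C

Two's complement of -1420296612 in 32 bits: 1420296612 = 0x54A801A4; invert → 0xAB57FE5B; add 1 → 0xAB57FE5C.
Split into bytes (most-significant first): AB 57 FE 5C.
Big-endian: lowest address holds the most-significant byte.
So the memory order matches the most-significant-first order: AB 57 FE 5C.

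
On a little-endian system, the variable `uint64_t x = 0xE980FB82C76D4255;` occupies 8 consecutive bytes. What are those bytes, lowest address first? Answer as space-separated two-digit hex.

Split into bytes (most-significant first): E9 80 FB 82 C7 6D 42 55.
Little-endian: lowest address holds the least-significant byte.
So at ascending addresses the bytes are 55 42 6D C7 82 FB 80 E9.

55 42 6D C7 82 FB 80 E9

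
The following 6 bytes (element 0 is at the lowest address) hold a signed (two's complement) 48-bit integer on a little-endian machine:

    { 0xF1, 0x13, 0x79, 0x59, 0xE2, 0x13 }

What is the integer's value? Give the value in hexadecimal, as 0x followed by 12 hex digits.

In little-endian order the low byte comes first in memory.
Reassemble most-significant byte first: 13 E2 59 79 13 F1 → 0x13E2597913F1.

0x13E2597913F1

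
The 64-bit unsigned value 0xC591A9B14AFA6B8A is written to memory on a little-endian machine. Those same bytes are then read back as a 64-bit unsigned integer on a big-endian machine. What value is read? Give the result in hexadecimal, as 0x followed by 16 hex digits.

0x8A6BFA4AB1A991C5

Stored little-endian, the bytes at ascending addresses are 8A 6B FA 4A B1 A9 91 C5.
Read back as big-endian, the last byte is least significant, giving 0x8A6BFA4AB1A991C5.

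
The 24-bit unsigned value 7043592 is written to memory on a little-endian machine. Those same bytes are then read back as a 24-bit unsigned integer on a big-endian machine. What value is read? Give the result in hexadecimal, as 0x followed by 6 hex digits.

7043592 in 24-bit hexadecimal is 0x6B7A08.
Stored little-endian, the bytes at ascending addresses are 08 7A 6B.
Read back as big-endian, the last byte is least significant, giving 0x087A6B.

0x087A6B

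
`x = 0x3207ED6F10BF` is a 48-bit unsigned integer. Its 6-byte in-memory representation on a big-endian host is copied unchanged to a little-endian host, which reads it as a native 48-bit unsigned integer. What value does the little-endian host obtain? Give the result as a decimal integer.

210077318186802

Stored big-endian, the bytes at ascending addresses are 32 07 ED 6F 10 BF.
Read back as little-endian, the first byte is least significant, giving 0xBF106FED0732.
0xBF106FED0732 = 210077318186802.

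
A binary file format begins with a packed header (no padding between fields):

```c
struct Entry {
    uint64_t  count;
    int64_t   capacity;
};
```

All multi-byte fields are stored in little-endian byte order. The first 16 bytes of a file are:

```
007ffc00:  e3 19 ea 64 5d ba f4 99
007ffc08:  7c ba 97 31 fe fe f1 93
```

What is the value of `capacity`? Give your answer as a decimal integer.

`capacity` follows `count` (8 bytes), so it starts at byte offset 8 and occupies 8 bytes.
Bytes at offsets 8..15: 7C BA 97 31 FE FE F1 93.
Little-endian: lowest address holds the least-significant byte.
Reassemble most-significant byte first: 93 F1 FE FE 31 97 BA 7C → 0x93F1FEFE3197BA7C.
Top bit is set, so as a signed 64-bit value this is 0x93F1FEFE3197BA7C − 2^64 = -7786161913039701380.

-7786161913039701380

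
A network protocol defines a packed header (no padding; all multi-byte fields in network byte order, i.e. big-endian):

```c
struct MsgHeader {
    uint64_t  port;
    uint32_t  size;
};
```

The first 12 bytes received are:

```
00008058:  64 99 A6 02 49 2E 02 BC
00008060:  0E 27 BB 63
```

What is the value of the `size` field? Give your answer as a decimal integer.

237484899

`size` follows `port` (8 bytes), so it starts at byte offset 8 and occupies 4 bytes.
Bytes at offsets 8..11: 0E 27 BB 63.
In big-endian order the high byte comes first in memory.
The bytes are already most-significant first: 0x0E27BB63.
0x0E27BB63 = 237484899.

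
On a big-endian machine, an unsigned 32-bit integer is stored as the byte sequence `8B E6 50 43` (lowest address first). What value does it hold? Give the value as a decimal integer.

2347126851

In big-endian order the high byte comes first in memory.
The bytes are already most-significant first: 0x8BE65043.
0x8BE65043 = 2347126851.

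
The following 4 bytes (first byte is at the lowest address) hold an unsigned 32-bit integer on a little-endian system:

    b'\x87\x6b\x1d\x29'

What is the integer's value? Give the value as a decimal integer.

689793927

In little-endian order the low byte comes first in memory.
Reassemble most-significant byte first: 29 1D 6B 87 → 0x291D6B87.
0x291D6B87 = 689793927.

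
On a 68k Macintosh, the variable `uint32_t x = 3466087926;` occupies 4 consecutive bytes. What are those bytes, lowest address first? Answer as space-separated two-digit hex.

CE 98 4D F6

3466087926 in hexadecimal, padded to 32 bits, is 0xCE984DF6.
Split into bytes (most-significant first): CE 98 4D F6.
Big-endian: lowest address holds the most-significant byte.
So the memory order matches the most-significant-first order: CE 98 4D F6.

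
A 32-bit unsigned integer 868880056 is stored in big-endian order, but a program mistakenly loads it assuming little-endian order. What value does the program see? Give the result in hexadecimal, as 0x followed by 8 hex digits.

868880056 in 32-bit hexadecimal is 0x33CA0EB8.
Stored big-endian, the bytes at ascending addresses are 33 CA 0E B8.
Read back as little-endian, the first byte is least significant, giving 0xB80ECA33.

0xB80ECA33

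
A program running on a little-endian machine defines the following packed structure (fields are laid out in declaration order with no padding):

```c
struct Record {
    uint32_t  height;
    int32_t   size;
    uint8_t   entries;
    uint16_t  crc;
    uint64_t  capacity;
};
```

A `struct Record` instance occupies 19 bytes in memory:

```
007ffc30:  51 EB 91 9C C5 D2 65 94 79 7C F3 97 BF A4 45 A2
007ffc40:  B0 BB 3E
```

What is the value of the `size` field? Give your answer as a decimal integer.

-1805266235

`size` follows `height` (4 bytes), so it starts at byte offset 4 and occupies 4 bytes.
Bytes at offsets 4..7: C5 D2 65 94.
Little-endian stores the least-significant byte at the lowest address.
Reassemble most-significant byte first: 94 65 D2 C5 → 0x9465D2C5.
Top bit is set, so as a signed 32-bit value this is 0x9465D2C5 − 2^32 = -1805266235.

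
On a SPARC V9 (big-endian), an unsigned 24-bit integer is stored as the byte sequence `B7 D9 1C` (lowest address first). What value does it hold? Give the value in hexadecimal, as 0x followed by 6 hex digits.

0xB7D91C

In big-endian order the high byte comes first in memory.
The bytes are already most-significant first: 0xB7D91C.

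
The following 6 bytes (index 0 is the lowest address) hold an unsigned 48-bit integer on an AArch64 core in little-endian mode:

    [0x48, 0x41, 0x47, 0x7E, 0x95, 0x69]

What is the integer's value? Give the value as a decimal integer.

In little-endian order the low byte comes first in memory.
Reassemble most-significant byte first: 69 95 7E 47 41 48 → 0x69957E474148.
0x69957E474148 = 116090789642568.

116090789642568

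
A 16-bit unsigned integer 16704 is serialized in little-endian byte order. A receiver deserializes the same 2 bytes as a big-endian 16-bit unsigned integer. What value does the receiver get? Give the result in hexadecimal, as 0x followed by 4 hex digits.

0x4041

16704 in 16-bit hexadecimal is 0x4140.
Stored little-endian, the bytes at ascending addresses are 40 41.
Read back as big-endian, the last byte is least significant, giving 0x4041.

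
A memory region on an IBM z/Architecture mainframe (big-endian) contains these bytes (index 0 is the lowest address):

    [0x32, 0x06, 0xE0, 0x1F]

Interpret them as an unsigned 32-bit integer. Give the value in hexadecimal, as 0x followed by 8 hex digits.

In big-endian order the high byte comes first in memory.
The bytes are already most-significant first: 0x3206E01F.

0x3206E01F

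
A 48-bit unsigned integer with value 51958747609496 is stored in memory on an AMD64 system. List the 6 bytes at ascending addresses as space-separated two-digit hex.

51958747609496 in hexadecimal, padded to 48 bits, is 0x2F4196B1B998.
Split into bytes (most-significant first): 2F 41 96 B1 B9 98.
Little-endian: lowest address holds the least-significant byte.
So at ascending addresses the bytes are 98 B9 B1 96 41 2F.

98 B9 B1 96 41 2F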